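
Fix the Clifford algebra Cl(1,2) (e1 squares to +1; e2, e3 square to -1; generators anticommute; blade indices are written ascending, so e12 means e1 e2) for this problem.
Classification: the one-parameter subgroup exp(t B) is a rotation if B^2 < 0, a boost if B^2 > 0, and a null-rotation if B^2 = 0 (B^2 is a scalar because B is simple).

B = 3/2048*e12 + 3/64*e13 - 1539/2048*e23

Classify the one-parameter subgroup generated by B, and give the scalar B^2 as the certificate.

B^2 term by term: the squares give (3/2048)^2*(e12)^2 + (3/64)^2*(e13)^2 + (-1539/2048)^2*(e23)^2 = 9/4194304*(+1) + 9/4096*(+1) + 2368521/4194304*(-1) = -9/16 (each basis 2-blade squares to minus the product of its generators' squares); cross terms between blades sharing an index anticommute and cancel. So B^2 = -9/16.
Answer: rotation, certificate B^2 = -9/16. Note: conjugating B changes its blade decomposition but never the scalar B^2 = -9/16, whose sign settles the classification.


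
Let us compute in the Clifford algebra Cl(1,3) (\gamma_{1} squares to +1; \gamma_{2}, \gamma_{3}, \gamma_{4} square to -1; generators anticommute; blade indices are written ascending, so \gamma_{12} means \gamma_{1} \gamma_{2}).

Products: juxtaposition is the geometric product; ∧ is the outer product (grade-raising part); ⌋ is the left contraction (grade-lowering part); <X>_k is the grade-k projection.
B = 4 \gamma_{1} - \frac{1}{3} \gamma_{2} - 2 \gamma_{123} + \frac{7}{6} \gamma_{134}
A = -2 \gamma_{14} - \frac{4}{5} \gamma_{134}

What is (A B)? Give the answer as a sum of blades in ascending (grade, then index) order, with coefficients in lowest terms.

step 1: \frac{14}{15} + \frac{7}{3} \gamma_{3} + 8 \gamma_{4} + \frac{8}{5} \gamma_{24} - \frac{16}{5} \gamma_{34} - \frac{2}{3} \gamma_{124} - 4 \gamma_{234} + \frac{4}{15} \gamma_{1234}
Answer: \frac{14}{15} + \frac{7}{3} \gamma_{3} + 8 \gamma_{4} + \frac{8}{5} \gamma_{24} - \frac{16}{5} \gamma_{34} - \frac{2}{3} \gamma_{124} - 4 \gamma_{234} + \frac{4}{15} \gamma_{1234}


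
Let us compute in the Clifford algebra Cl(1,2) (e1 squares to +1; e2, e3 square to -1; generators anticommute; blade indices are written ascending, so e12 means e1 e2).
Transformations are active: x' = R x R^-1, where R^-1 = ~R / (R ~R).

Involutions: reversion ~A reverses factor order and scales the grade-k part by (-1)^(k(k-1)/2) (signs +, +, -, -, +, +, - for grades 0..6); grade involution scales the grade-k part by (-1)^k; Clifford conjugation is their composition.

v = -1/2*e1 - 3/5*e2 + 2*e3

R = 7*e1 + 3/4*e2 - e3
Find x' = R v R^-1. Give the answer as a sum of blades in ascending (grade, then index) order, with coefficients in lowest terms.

~R = 7*e1 + 3/4*e2 - e3, and R ~R = 759/16, so R^-1 = ~R / (759/16).
R v = -21/20 - 153/40*e12 + 27/2*e13 + 9/10*e23
Answer: 481/2530*e1 + 717/1265*e2 - 2474/1265*e3


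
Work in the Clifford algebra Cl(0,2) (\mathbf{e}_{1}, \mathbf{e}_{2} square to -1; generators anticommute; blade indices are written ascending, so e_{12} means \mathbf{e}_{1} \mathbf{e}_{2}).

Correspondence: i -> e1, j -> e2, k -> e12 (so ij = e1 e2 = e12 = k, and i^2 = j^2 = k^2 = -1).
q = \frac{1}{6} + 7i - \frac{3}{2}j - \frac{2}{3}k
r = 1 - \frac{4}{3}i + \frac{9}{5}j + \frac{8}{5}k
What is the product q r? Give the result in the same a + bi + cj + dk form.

In blades: q = \frac{1}{6} + 7 e_{1} - \frac{3}{2} e_{2} - \frac{2}{3} e_{12}, r = 1 - \frac{4}{3} e_{1} + \frac{9}{5} e_{2} + \frac{8}{5} e_{12}.
Distribute q over r term by term (generator squares from the signature, products reordered to ascending indices): (\frac{1}{6})*r = \frac{1}{6} - \frac{2}{9} e_{1} + \frac{3}{10} e_{2} + \frac{4}{15} e_{12}; (7 e_{1})*r = \frac{28}{3} + 7 e_{1} - \frac{56}{5} e_{2} + \frac{63}{5} e_{12}; (-\frac{3}{2} e_{2})*r = \frac{27}{10} - \frac{12}{5} e_{1} - \frac{3}{2} e_{2} - 2 e_{12}; (-\frac{2}{3} e_{12})*r = \frac{16}{15} + \frac{6}{5} e_{1} + \frac{8}{9} e_{2} - \frac{2}{3} e_{12}.
Sum: \frac{199}{15} + \frac{251}{45} e_{1} - \frac{518}{45} e_{2} + \frac{51}{5} e_{12}; translating back through the correspondence:
Answer: \frac{199}{15} + \frac{251}{45}i - \frac{518}{45}j + \frac{51}{5}k


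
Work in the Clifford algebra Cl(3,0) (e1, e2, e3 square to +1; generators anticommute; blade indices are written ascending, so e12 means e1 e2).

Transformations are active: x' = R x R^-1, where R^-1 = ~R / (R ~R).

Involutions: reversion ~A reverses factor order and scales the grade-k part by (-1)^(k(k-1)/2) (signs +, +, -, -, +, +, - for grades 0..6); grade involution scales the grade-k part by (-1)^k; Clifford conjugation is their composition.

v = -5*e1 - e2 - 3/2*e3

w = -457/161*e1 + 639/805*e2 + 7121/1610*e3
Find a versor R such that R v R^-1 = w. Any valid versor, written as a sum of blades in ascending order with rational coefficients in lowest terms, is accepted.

A norm check does it: q(v) = q(w) = 113/4, hence R = v + w = -1262/161*e1 - 166/805*e2 + 2353/805*e3 realises the map — parallel part kept, (v - w)/2 negated, v carried to w.
Answer: -1262/161*e1 - 166/805*e2 + 2353/805*e3


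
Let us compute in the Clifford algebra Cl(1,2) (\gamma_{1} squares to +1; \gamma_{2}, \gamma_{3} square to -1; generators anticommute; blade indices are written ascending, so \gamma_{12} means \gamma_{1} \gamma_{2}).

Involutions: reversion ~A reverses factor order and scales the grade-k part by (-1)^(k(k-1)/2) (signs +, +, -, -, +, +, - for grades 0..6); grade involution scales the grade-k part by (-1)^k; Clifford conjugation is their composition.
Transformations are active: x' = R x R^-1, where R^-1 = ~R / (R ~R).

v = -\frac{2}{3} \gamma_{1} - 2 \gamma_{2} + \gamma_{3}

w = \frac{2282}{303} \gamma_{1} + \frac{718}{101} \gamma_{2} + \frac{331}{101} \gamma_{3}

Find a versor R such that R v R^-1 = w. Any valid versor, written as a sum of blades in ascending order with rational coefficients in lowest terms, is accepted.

Key observation: q(v) = q(w) = -\frac{41}{9} (sandwiches preserve the norm), so R = v + w = \frac{2080}{303} \gamma_{1} + \frac{516}{101} \gamma_{2} + \frac{432}{101} \gamma_{3} works whenever it is invertible — the component of v along it is kept and (v - w)/2 reverses, sending v to w.
Answer: \frac{2080}{303} \gamma_{1} + \frac{516}{101} \gamma_{2} + \frac{432}{101} \gamma_{3}


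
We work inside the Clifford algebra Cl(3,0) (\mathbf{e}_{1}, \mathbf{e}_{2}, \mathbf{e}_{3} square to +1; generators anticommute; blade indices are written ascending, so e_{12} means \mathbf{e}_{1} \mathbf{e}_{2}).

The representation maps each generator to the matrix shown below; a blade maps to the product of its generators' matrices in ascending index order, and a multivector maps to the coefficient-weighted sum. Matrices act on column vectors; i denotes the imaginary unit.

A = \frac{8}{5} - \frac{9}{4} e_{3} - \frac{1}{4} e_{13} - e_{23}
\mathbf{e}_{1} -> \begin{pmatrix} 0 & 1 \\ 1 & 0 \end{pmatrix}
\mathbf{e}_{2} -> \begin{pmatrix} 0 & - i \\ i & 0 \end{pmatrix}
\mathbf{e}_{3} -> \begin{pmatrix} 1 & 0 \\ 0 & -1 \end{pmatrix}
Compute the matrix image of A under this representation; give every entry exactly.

Bivector images (products of the table entries): rho(e_{13}) = rho(\mathbf{e}_{1})rho(\mathbf{e}_{3}) = \begin{pmatrix} 0 & -1 \\ 1 & 0 \end{pmatrix}; rho(e_{23}) = rho(\mathbf{e}_{2})rho(\mathbf{e}_{3}) = \begin{pmatrix} 0 & i \\ i & 0 \end{pmatrix}.
M = (\frac{8}{5})*1 + (-\frac{9}{4})*rho(e_{3}) + (-\frac{1}{4})*rho(e_{13}) + (-1)*rho(e_{23}), summed entrywise (1 is the identity matrix):
Answer: \begin{pmatrix} - \frac{13}{20} & \frac{1}{4} - i \\ - \frac{1}{4} - i & \frac{77}{20} \end{pmatrix}


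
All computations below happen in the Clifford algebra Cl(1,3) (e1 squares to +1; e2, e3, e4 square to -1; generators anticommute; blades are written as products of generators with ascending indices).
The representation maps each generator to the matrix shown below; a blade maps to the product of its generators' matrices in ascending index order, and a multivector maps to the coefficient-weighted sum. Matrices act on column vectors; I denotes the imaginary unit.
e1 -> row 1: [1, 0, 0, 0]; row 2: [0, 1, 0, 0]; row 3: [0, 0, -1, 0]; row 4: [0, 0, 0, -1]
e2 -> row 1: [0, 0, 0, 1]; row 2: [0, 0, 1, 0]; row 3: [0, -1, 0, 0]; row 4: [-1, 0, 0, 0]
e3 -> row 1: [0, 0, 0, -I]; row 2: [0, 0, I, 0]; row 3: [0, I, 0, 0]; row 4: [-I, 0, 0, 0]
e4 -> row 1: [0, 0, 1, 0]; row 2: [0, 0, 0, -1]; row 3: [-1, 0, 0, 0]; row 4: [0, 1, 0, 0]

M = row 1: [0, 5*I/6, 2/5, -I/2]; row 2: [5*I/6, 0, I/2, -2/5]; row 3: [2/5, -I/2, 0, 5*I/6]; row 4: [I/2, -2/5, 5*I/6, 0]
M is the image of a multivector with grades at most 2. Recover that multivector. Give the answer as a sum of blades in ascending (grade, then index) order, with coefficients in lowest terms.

Method: the blade images are trace-orthogonal — tr(rho(e_A) rho(e_B)^-1) = 4 if A = B and 0 otherwise — and rho(e_A)^-1 = (e_A)^2 * rho(e_A) with (e_A)^2 = +1 or -1, so the coefficient of e_A in the preimage is (e_A)^2 * tr(M rho(e_A))/4.
Nonzero projections over blades of grade <= 2: e1 e3: (e1 e3)^2 = +1, tr(M rho(e1 e3)) = 2, coefficient 1/2; e1 e4: (e1 e4)^2 = +1, tr(M rho(e1 e4)) = 8/5, coefficient 2/5; e3 e4: (e3 e4)^2 = -1, tr(M rho(e3 e4)) = 10/3, coefficient -5/6. Every other blade of grade <= 2 projects to 0.
Answer: 1/2*e1 e3 + 2/5*e1 e4 - 5/6*e3 e4


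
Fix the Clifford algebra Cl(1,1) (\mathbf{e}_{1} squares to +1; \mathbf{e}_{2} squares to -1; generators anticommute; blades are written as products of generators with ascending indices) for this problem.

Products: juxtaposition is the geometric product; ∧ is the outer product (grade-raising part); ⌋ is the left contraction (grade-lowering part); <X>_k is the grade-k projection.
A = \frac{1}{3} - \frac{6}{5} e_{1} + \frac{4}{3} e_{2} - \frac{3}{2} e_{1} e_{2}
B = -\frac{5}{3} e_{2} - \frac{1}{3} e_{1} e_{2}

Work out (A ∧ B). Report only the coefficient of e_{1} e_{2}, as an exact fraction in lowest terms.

step 1: -\frac{5}{9} e_{2} + \frac{17}{9} e_{1} e_{2}
Answer: \frac{17}{9}


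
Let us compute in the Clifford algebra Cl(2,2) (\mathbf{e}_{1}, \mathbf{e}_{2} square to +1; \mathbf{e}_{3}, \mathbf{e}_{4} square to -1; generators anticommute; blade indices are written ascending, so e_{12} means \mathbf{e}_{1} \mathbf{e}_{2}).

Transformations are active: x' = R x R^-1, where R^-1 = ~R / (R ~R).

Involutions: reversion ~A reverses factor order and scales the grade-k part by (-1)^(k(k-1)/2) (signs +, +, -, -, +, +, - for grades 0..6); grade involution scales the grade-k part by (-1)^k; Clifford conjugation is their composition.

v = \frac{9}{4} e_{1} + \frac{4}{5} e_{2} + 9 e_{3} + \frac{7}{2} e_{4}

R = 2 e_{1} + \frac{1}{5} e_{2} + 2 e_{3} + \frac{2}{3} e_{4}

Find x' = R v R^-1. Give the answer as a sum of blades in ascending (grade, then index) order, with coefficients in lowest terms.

~R = 2 e_{1} + \frac{1}{5} e_{2} + 2 e_{3} + \frac{2}{3} e_{4}, and R ~R = -\frac{91}{225}, so R^-1 = ~R / (-\frac{91}{225}).
R v = -\frac{2351}{150} + \frac{23}{20} e_{12} + \frac{27}{2} e_{13} + \frac{11}{2} e_{14} + \frac{1}{5} e_{23} + \frac{1}{6} e_{24} + e_{34}
Answer: \frac{55605}{364} e_{1} + \frac{6689}{455} e_{2} + \frac{13287}{91} e_{3} + \frac{8767}{182} e_{4}


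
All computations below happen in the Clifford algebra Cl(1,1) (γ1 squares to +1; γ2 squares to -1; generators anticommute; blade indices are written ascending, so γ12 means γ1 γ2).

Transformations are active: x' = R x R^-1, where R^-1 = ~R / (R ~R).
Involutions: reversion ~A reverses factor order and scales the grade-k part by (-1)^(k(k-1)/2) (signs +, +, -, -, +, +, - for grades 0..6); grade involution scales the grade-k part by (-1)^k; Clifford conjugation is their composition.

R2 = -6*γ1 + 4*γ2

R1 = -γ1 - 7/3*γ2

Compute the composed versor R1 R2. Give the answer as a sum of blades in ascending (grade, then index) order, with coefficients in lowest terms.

Distribute over the terms of R1 (each basis-blade product reordered to ascending indices, repeated generators contracted through their squares):
(-γ1) R2 = 6 - 4*γ12
(-7/3*γ2) R2 = 28/3 - 14*γ12
Summing the partial products and collecting blades:
Answer: 46/3 - 18*γ12


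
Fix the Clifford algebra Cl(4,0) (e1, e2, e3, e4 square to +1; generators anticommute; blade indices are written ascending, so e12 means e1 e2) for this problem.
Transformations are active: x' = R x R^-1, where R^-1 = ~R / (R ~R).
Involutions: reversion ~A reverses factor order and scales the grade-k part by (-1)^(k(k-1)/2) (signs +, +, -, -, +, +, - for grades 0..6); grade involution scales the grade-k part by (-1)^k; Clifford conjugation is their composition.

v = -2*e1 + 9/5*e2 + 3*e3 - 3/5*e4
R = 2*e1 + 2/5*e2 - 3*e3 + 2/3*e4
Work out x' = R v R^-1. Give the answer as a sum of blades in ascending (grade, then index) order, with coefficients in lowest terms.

~R = 2*e1 + 2/5*e2 - 3*e3 + 2/3*e4, and R ~R = 3061/225, so R^-1 = ~R / (3061/225).
R v = -317/25 + 22/5*e12 + 2/15*e14 + 33/5*e23 - 36/25*e24 - 1/5*e34
Answer: -5290/3061*e1 - 38961/15305*e2 + 7935/3061*e3 - 9837/15305*e4


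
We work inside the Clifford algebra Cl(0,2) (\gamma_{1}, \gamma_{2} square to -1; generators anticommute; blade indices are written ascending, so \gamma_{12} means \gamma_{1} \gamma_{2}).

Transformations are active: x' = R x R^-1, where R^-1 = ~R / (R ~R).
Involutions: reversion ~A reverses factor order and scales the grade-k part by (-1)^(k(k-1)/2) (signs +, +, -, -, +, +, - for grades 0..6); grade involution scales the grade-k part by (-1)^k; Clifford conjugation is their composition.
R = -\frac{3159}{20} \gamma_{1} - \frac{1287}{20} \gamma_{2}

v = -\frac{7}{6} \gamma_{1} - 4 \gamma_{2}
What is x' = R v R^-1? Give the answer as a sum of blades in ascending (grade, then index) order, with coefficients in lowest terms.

~R = -\frac{3159}{20} \gamma_{1} - \frac{1287}{20} \gamma_{2}, and R ~R = -\frac{232713}{8}, so R^-1 = ~R / (-\frac{232713}{8}).
R v = -\frac{17667}{40} + \frac{22269}{40} \gamma_{12}
Answer: -\frac{4628}{1275} \gamma_{1} + \frac{1739}{850} \gamma_{2}


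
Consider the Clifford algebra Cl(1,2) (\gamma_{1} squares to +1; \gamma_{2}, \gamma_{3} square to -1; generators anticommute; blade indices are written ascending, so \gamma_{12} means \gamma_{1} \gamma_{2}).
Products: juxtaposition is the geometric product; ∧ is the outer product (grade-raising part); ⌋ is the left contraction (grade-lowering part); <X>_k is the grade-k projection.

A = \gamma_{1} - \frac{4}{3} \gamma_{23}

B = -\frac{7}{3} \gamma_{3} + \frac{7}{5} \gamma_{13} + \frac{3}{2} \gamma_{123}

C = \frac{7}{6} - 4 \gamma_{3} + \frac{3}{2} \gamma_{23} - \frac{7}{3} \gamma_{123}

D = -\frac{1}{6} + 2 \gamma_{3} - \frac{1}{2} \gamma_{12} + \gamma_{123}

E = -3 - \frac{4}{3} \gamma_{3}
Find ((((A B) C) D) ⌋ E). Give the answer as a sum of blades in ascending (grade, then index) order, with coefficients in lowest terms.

step 1: 2 \gamma_{1} - \frac{28}{9} \gamma_{2} + \frac{7}{5} \gamma_{3} + \frac{28}{15} \gamma_{12} - \frac{7}{3} \gamma_{13} + \frac{3}{2} \gamma_{23}
step 2: \frac{67}{20} - \frac{7}{2} \gamma_{1} - \frac{263}{270} \gamma_{2} + \frac{35}{18} \gamma_{3} + \frac{35}{18} \gamma_{12} - \frac{1691}{270} \gamma_{13} + \frac{343}{36} \gamma_{23} - \frac{67}{15} \gamma_{123}
step 3: -\frac{343}{360} + \frac{2197}{540} \gamma_{1} - \frac{8813}{810} \gamma_{2} + \frac{5699}{540} \gamma_{3} + \frac{5389}{1080} \gamma_{12} - \frac{37889}{3240} \gamma_{13} - \frac{4217}{1080} \gamma_{23} + \frac{631}{90} \gamma_{123}
step 4: \frac{54853}{3240} + \frac{343}{270} \gamma_{3}
Answer: \frac{54853}{3240} + \frac{343}{270} \gamma_{3}


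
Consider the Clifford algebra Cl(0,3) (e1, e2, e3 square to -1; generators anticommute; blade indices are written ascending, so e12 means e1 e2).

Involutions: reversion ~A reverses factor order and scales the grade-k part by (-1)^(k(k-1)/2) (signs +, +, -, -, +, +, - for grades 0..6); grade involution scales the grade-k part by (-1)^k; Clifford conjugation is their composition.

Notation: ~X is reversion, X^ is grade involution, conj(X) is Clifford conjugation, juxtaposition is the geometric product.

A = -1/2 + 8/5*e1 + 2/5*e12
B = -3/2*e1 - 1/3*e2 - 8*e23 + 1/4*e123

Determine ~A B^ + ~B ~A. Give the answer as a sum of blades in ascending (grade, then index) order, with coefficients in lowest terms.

first term: -12/5 - 37/60*e1 - 23/30*e2 - 1/10*e3 + 8/15*e12 - 16/5*e13 + 22/5*e23 - 507/40*e123
second term: 12/5 + 53/60*e1 - 13/30*e2 - 1/10*e3 + 8/15*e12 - 16/5*e13 - 18/5*e23 + 517/40*e123
Answer: 4/15*e1 - 6/5*e2 - 1/5*e3 + 16/15*e12 - 32/5*e13 + 4/5*e23 + 1/4*e123


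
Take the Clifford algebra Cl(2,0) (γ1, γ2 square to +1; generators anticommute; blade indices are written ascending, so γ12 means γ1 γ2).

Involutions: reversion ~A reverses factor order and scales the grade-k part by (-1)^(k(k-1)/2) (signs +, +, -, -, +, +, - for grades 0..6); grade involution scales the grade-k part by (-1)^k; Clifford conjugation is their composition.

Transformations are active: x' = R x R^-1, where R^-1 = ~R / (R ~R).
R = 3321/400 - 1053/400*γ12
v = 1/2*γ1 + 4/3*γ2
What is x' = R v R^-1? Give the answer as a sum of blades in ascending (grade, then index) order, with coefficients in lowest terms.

~R = 3321/400 + 1053/400*γ12, and R ~R = 242757/3200, so R^-1 = ~R / (242757/3200).
R v = 513/800*γ1 + 9909/800*γ2
Answer: -998/2775*γ1 + 2549/1850*γ2


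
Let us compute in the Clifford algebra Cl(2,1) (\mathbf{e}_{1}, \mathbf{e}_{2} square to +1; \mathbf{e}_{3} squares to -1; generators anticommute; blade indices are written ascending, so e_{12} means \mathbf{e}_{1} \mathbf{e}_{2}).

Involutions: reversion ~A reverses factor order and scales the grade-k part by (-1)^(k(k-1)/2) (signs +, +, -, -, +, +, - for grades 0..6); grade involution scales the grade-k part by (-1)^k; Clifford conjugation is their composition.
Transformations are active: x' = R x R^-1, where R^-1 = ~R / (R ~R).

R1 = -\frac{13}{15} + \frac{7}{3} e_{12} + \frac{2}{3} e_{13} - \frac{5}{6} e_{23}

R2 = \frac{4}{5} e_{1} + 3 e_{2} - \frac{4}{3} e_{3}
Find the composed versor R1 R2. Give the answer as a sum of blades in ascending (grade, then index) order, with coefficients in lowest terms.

Distribute over the terms of R2 (each basis-blade product reordered to ascending indices, repeated generators contracted through their squares):
R1 (\frac{4}{5} e_{1}) = -\frac{52}{75} e_{1} - \frac{28}{15} e_{2} - \frac{8}{15} e_{3} - \frac{2}{3} e_{123}
R1 (3 e_{2}) = 7 e_{1} - \frac{13}{5} e_{2} + \frac{5}{2} e_{3} - 2 e_{123}
R1 (-\frac{4}{3} e_{3}) = \frac{8}{9} e_{1} - \frac{10}{9} e_{2} + \frac{52}{45} e_{3} - \frac{28}{9} e_{123}
Summing the partial products and collecting blades:
Answer: \frac{1619}{225} e_{1} - \frac{251}{45} e_{2} + \frac{281}{90} e_{3} - \frac{52}{9} e_{123}


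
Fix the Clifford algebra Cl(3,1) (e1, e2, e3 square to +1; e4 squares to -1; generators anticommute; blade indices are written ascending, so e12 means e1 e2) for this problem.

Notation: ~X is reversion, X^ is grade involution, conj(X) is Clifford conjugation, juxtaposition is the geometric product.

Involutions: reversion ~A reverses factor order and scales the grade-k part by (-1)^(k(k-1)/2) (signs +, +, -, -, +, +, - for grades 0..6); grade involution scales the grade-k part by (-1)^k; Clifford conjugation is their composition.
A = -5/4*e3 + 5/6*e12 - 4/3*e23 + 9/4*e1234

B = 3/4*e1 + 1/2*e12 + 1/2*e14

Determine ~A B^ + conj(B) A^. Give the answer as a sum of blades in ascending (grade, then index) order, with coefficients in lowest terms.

first term: 5/12 - 5/8*e2 - 77/48*e13 + 9/8*e23 + 5/12*e24 - 9/8*e34 - 13/8*e123 + 5/8*e134 + 27/16*e234 + 2/3*e1234
second term: 5/12 - 5/8*e2 - 13/48*e13 - 9/8*e23 - 5/12*e24 + 9/8*e34 + 3/8*e123 + 5/8*e134 - 27/16*e234 + 2/3*e1234
Answer: 5/6 - 5/4*e2 - 15/8*e13 - 5/4*e123 + 5/4*e134 + 4/3*e1234


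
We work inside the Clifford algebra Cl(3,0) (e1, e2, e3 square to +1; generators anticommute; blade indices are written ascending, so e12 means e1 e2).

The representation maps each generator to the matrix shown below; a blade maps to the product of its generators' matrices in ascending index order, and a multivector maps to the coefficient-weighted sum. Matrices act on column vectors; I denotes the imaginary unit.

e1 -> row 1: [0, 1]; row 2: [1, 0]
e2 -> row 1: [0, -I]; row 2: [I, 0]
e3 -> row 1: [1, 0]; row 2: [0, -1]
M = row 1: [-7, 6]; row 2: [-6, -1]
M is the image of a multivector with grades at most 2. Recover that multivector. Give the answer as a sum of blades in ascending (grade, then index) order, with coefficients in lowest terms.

Method: 1, rho(e1), rho(e2), rho(e3) form a trace-orthogonal basis of the 2x2 complex matrices (tr(X Y) = 2 if X = Y, else 0), so M = m0*1 + m1*rho(e1) + m2*rho(e2) + m3*rho(e3) with m0 = tr(M)/2 = -4, m1 = tr(M rho(e1))/2 = 0, m2 = tr(M rho(e2))/2 = 6*I, m3 = tr(M rho(e3))/2 = -3.
Multiplying table entries, the bivector images are rho(e12) = I*rho(e3), rho(e13) = -I*rho(e2), rho(e23) = I*rho(e1); with real blade coefficients the real parts of m0..m3 are the coefficients of 1, e1, e2, e3 and the imaginary parts give the bivectors (e23: Im m1, e13: -Im m2, e12: Im m3).
Answer: -4 - 3*e3 - 6*e13


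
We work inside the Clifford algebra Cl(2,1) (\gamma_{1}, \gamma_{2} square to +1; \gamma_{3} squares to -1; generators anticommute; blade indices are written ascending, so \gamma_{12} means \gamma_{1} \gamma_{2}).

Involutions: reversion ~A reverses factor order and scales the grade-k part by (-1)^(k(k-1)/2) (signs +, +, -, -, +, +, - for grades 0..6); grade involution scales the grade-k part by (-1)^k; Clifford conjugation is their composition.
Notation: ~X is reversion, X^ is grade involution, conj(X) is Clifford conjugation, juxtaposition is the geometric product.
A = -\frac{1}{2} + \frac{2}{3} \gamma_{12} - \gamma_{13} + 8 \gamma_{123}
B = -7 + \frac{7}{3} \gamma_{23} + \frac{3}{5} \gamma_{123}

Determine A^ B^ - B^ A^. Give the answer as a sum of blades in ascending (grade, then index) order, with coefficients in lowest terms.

first term: \frac{83}{10} - \frac{56}{3} \gamma_{1} - \frac{3}{5} \gamma_{2} + \frac{2}{5} \gamma_{3} - 7 \gamma_{12} + \frac{77}{9} \gamma_{13} - \frac{7}{6} \gamma_{23} + \frac{563}{10} \gamma_{123}
second term: \frac{83}{10} - \frac{56}{3} \gamma_{1} - \frac{3}{5} \gamma_{2} + \frac{2}{5} \gamma_{3} - \frac{7}{3} \gamma_{12} + \frac{49}{9} \gamma_{13} - \frac{7}{6} \gamma_{23} + \frac{563}{10} \gamma_{123}
Answer: -\frac{14}{3} \gamma_{12} + \frac{28}{9} \gamma_{13}


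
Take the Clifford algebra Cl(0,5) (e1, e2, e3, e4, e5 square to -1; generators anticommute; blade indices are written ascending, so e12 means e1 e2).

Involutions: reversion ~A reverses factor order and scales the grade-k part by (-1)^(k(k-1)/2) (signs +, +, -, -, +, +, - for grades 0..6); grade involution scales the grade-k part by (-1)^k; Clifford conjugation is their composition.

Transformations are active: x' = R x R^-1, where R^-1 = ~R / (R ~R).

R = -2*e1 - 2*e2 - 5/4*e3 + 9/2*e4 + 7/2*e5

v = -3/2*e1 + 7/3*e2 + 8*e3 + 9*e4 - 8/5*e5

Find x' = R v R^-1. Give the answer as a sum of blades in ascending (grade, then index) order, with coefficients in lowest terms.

~R = -2*e1 - 2*e2 - 5/4*e3 + 9/2*e4 + 7/2*e5, and R ~R = -673/16, so R^-1 = ~R / (-673/16).
R v = -697/30 - 23/3*e12 - 143/8*e13 - 45/4*e14 + 169/20*e15 - 157/12*e23 - 57/2*e24 - 149/30*e25 - 189/4*e34 - 26*e35 - 387/10*e45
Answer: -14323/20190*e1 - 45859/10095*e2 - 18940/2019*e3 - 13557/3365*e4 + 55184/10095*e5


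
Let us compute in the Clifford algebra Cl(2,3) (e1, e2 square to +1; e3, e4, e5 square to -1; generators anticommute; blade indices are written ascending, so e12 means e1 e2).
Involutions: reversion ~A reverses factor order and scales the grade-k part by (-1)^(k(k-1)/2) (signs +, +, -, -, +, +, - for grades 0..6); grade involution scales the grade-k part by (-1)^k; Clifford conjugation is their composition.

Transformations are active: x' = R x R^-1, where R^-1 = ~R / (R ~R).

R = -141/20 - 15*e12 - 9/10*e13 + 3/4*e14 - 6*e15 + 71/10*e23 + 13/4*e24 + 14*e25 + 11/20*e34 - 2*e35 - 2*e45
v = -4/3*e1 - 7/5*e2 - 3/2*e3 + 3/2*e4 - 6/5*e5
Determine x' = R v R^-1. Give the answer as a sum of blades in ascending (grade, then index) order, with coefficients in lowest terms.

~R = -141/20 + 15*e12 + 9/10*e13 - 3/4*e14 + 6*e15 - 71/10*e23 - 13/4*e24 - 14*e25 - 11/20*e34 + 2*e35 + 2*e45, and R ~R = -567/50, so R^-1 = ~R / (-567/50).
R v = 829/40*e1 + 2489/200*e2 + 1609/100*e3 - 33/4*e4 + 1003/50*e5 + 883/75*e123 - 1547/60*e124 - 136/15*e125 - 23/24*e134 - 394/75*e135 + 323/30*e145 + 2951/200*e234 + 382/25*e235 - 221/10*e245 + 267/50*e345
Answer: 25391/3780*e1 + 32969/3780*e2 + 4727/1620*e3 + 31051/11340*e4 + 29378/2835*e5


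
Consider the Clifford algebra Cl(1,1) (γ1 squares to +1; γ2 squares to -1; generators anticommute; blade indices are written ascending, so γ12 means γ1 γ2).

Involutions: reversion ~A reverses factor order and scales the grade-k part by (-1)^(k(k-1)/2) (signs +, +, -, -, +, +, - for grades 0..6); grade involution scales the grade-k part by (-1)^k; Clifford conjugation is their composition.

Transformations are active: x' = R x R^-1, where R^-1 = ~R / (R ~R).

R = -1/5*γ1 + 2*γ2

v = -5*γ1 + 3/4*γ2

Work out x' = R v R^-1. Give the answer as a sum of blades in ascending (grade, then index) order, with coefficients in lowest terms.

~R = -1/5*γ1 + 2*γ2, and R ~R = -99/25, so R^-1 = ~R / (-99/25).
R v = -1/2 + 197/20*γ12
Answer: 490/99*γ1 - 97/396*γ2


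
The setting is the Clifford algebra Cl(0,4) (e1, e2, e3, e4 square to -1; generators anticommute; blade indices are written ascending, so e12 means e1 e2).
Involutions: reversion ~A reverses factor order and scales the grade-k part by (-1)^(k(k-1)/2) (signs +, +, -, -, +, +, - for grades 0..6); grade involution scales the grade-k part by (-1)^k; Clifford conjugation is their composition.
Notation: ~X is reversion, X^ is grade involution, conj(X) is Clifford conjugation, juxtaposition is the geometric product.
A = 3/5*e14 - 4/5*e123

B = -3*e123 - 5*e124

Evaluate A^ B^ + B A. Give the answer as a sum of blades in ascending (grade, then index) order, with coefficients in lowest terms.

first term: 12/5 + 3*e2 - 4*e34 + 9/5*e234
second term: 12/5 - 3*e2 + 4*e34 + 9/5*e234
Answer: 24/5 + 18/5*e234


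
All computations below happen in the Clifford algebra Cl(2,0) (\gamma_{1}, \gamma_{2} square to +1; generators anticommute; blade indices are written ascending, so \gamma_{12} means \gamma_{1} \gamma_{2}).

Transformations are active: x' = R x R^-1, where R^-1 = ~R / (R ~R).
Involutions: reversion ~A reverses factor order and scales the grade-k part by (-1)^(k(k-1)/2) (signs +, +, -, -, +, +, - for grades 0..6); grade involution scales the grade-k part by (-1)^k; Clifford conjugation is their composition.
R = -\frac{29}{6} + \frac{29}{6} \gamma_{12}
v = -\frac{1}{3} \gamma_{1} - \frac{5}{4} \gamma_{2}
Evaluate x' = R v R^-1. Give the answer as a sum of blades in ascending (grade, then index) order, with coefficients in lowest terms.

~R = -\frac{29}{6} - \frac{29}{6} \gamma_{12}, and R ~R = \frac{841}{18}, so R^-1 = ~R / (\frac{841}{18}).
R v = -\frac{319}{72} \gamma_{1} + \frac{551}{72} \gamma_{2}
Answer: \frac{5}{4} \gamma_{1} - \frac{1}{3} \gamma_{2}


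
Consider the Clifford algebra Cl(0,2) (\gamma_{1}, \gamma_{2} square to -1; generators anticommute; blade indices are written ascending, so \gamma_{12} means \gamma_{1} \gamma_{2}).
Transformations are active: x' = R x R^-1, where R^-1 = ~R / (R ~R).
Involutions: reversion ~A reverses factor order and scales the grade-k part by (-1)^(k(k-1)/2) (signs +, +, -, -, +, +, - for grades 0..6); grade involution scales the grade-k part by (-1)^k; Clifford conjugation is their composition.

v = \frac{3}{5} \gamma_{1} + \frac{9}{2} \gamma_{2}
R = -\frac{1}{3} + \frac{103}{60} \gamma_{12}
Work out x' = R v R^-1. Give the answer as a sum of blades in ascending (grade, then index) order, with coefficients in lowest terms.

~R = -\frac{1}{3} - \frac{103}{60} \gamma_{12}, and R ~R = \frac{11009}{3600}, so R^-1 = ~R / (\frac{11009}{3600}).
R v = -\frac{317}{40} \gamma_{1} - \frac{47}{100} \gamma_{2}
Answer: \frac{62073}{55045} \gamma_{1} - \frac{96825}{22018} \gamma_{2}


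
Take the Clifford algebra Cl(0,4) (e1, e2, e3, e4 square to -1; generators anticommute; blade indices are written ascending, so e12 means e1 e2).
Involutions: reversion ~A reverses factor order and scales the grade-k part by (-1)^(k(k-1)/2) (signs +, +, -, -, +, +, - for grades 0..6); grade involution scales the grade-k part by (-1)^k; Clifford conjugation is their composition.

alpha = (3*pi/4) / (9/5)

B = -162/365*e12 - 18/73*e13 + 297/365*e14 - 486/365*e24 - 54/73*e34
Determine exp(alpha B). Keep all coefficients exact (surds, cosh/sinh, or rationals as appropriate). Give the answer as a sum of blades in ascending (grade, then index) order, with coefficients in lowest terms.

B^2 term by term: the squares give (-162/365)^2*(e12)^2 + (-18/73)^2*(e13)^2 + (297/365)^2*(e14)^2 + (-486/365)^2*(e24)^2 + (-54/73)^2*(e34)^2 = 26244/133225*(-1) + 324/5329*(-1) + 88209/133225*(-1) + 236196/133225*(-1) + 2916/5329*(-1) = -81/25 (each basis 2-blade squares to minus the product of its generators' squares); cross terms between blades sharing an index anticommute and cancel; the commuting (index-disjoint) pairs give grade-4 terms 2*c*c'*(blade product), which cancel blade by blade — e1234: 17496/26645 - 17496/26645 = 0 — confirming B is simple. So B^2 = -81/25.
B^2 = -81/25 — a negative square means the series sums to a rotation: l = 9/5, alpha*l = 3*pi/4, so exp(alpha B) = cos(3*pi/4) + (sin(3*pi/4)/(9/5))*B = -sqrt(2)/2 + (5*sqrt(2)/18)*B.
Answer: -sqrt(2)/2 - 9*sqrt(2)/73*e12 - 5*sqrt(2)/73*e13 + 33*sqrt(2)/146*e14 - 27*sqrt(2)/73*e24 - 15*sqrt(2)/73*e34


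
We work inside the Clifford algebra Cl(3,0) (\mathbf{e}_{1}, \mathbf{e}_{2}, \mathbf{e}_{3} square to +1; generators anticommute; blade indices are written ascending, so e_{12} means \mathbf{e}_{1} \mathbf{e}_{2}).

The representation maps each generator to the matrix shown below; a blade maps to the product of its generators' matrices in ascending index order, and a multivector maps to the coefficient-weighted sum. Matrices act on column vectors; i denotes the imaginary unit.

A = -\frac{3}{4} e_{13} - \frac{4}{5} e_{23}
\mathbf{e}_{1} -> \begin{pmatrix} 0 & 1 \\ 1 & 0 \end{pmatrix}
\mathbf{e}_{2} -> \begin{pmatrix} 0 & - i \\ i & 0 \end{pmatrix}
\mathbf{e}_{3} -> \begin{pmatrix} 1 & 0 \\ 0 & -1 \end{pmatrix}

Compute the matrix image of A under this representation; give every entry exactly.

Bivector images (products of the table entries): rho(e_{13}) = rho(\mathbf{e}_{1})rho(\mathbf{e}_{3}) = \begin{pmatrix} 0 & -1 \\ 1 & 0 \end{pmatrix}; rho(e_{23}) = rho(\mathbf{e}_{2})rho(\mathbf{e}_{3}) = \begin{pmatrix} 0 & i \\ i & 0 \end{pmatrix}.
M = (-\frac{3}{4})*rho(e_{13}) + (-\frac{4}{5})*rho(e_{23}), summed entrywise:
Answer: \begin{pmatrix} 0 & \frac{3}{4} - \frac{4 i}{5} \\ - \frac{3}{4} - \frac{4 i}{5} & 0 \end{pmatrix}


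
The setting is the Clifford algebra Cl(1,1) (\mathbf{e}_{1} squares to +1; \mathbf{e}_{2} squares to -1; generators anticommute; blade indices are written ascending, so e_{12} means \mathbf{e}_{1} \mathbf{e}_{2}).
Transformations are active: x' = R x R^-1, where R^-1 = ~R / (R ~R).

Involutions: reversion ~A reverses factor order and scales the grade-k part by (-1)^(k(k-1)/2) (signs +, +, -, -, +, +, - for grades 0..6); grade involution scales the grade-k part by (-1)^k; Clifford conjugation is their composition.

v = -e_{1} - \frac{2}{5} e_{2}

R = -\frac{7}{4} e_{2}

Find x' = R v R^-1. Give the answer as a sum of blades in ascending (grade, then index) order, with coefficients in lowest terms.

~R = -\frac{7}{4} e_{2}, and R ~R = -\frac{49}{16}, so R^-1 = ~R / (-\frac{49}{16}).
R v = -\frac{7}{10} - \frac{7}{4} e_{12}
Answer: e_{1} - \frac{2}{5} e_{2}


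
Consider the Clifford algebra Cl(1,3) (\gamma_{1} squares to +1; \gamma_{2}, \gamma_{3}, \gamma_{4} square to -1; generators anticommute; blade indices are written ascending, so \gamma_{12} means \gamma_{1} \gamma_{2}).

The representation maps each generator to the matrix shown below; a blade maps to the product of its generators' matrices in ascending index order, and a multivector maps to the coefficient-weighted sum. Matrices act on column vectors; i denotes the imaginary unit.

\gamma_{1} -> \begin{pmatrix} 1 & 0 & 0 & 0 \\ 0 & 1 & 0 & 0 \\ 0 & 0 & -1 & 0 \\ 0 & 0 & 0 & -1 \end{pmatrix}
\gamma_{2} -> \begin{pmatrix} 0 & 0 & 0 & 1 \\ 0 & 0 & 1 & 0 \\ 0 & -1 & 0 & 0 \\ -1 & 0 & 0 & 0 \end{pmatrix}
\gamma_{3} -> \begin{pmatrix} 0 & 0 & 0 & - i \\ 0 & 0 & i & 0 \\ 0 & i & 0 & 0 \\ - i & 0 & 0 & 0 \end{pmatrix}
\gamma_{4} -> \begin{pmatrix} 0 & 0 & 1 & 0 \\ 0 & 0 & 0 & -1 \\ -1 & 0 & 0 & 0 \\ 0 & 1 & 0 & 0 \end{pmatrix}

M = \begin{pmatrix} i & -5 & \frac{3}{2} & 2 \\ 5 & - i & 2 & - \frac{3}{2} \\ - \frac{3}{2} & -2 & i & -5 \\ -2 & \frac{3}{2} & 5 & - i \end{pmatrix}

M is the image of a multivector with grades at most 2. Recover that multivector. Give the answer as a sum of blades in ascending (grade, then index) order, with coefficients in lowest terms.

Method: the blade images are trace-orthogonal — tr(rho(e_A) rho(e_B)^-1) = 4 if A = B and 0 otherwise — and rho(e_A)^-1 = (e_A)^2 * rho(e_A) with (e_A)^2 = +1 or -1, so the coefficient of e_A in the preimage is (e_A)^2 * tr(M rho(e_A))/4.
Nonzero projections over blades of grade <= 2: \gamma_{2}: (\gamma_{2})^2 = -1, tr(M rho(\gamma_{2})) = -8, coefficient 2; \gamma_{4}: (\gamma_{4})^2 = -1, tr(M rho(\gamma_{4})) = -6, coefficient \frac{3}{2}; \gamma_{23}: (\gamma_{23})^2 = -1, tr(M rho(\gamma_{23})) = 4, coefficient -1; \gamma_{24}: (\gamma_{24})^2 = -1, tr(M rho(\gamma_{24})) = 20, coefficient -5. Every other blade of grade <= 2 projects to 0.
Answer: 2 \gamma_{2} + \frac{3}{2} \gamma_{4} - \gamma_{23} - 5 \gamma_{24}


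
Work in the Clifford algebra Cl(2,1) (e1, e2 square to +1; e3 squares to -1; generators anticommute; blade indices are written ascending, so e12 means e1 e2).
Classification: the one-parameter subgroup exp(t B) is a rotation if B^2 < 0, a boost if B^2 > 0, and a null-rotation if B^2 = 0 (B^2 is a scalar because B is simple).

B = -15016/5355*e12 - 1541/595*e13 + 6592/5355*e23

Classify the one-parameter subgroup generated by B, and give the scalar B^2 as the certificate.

B^2 term by term: the squares give (-15016/5355)^2*(e12)^2 + (-1541/595)^2*(e13)^2 + (6592/5355)^2*(e23)^2 = 225480256/28676025*(-1) + 2374681/354025*(+1) + 43454464/28676025*(+1) = 9/25 (each basis 2-blade squares to minus the product of its generators' squares); cross terms between blades sharing an index anticommute and cancel. So B^2 = 9/25.
Answer: boost, certificate B^2 = 9/25. Because 9/25 is invariant under every versor sandwich, the classification follows from its sign alone.


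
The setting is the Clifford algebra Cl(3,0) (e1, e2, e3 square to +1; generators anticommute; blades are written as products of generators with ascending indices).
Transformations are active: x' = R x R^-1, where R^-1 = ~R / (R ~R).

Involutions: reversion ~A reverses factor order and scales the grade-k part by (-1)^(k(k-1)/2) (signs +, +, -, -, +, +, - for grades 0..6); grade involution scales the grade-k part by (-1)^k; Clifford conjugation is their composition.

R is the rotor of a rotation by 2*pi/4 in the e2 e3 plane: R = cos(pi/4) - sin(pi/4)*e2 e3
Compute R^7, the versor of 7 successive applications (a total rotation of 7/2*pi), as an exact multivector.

The rotor phase is half the rotation angle and phases add under composition, so 7 steps in the e2 e3 plane accumulate phase 7*(pi/4) = 7*pi/4: R^7 = cos(7*pi/4) - sin(7*pi/4)*e2 e3.
cos(7*pi/4) = sqrt(2)/2 and sin(7*pi/4) = -sqrt(2)/2, so R^7 = sqrt(2)/2 + sqrt(2)/2*e2 e3. The net rotation is 3/2*pi (after discarding 1 full turn, each of which contributes a factor -1 to the rotor); the rotor keeps the half-angle phase exactly.
Answer: sqrt(2)/2 + sqrt(2)/2*e2 e3


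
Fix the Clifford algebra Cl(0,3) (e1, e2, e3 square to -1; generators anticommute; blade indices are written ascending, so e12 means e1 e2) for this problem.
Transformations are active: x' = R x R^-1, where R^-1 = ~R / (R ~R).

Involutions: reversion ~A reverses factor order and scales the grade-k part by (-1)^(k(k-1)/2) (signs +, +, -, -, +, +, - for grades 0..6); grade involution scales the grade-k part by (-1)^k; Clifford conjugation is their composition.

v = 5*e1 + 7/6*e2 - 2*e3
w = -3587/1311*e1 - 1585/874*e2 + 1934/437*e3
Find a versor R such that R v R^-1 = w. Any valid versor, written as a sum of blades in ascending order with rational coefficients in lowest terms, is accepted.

Why this works: both vectors square to -1093/36, so q(v) = q(w) and R = v + w = 2968/1311*e1 - 848/1311*e2 + 1060/437*e3 carries v to w — its own direction survives, the complement (v - w)/2 flips.
Answer: 2968/1311*e1 - 848/1311*e2 + 1060/437*e3


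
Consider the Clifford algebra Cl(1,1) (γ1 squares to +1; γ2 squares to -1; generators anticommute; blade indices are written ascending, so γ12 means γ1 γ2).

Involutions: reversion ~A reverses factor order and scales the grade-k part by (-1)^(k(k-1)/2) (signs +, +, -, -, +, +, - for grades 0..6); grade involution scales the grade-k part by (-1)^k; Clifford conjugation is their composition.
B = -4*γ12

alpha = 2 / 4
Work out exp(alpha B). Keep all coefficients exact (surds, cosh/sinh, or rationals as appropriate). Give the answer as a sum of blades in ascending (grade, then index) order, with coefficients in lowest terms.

B^2 = (-4)^2*(γ12)^2 = 16*(+1) = 16 (a basis 2-blade squares to minus the product of its generators' squares).
B^2 = 16 — the series telescopes hyperbolically here: l = 4, alpha*l = 2, so exp(alpha B) = cosh(2) + (sinh(2)/4)*B = cosh(2) + (sinh(2)/4)*B.
Answer: cosh(2) - sinh(2)*γ12


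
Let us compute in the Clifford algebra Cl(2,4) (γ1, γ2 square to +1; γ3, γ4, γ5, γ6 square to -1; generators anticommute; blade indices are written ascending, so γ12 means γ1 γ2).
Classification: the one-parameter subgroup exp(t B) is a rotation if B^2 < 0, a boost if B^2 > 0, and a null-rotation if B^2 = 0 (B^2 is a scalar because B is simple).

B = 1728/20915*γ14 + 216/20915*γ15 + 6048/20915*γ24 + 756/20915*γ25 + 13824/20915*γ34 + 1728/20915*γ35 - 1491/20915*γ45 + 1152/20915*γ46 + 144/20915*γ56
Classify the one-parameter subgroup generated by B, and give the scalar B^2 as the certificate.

B^2 term by term: the squares give (1728/20915)^2*(γ14)^2 + (216/20915)^2*(γ15)^2 + (6048/20915)^2*(γ24)^2 + (756/20915)^2*(γ25)^2 + (13824/20915)^2*(γ34)^2 + (1728/20915)^2*(γ35)^2 + (-1491/20915)^2*(γ45)^2 + (1152/20915)^2*(γ46)^2 + (144/20915)^2*(γ56)^2 = 2985984/437437225*(+1) + 46656/437437225*(+1) + 36578304/437437225*(+1) + 571536/437437225*(+1) + 191102976/437437225*(-1) + 2985984/437437225*(-1) + 2223081/437437225*(-1) + 1327104/437437225*(-1) + 20736/437437225*(-1) = -9/25 (each basis 2-blade squares to minus the product of its generators' squares); cross terms between blades sharing an index anticommute and cancel; the commuting (index-disjoint) pairs give grade-4 terms 2*c*c'*(blade product), which cancel blade by blade — γ1245: -2612736/437437225 + 2612736/437437225 = 0; γ1345: -5971968/437437225 + 5971968/437437225 = 0; γ1456: 497664/437437225 - 497664/437437225 = 0; γ2345: -20901888/437437225 + 20901888/437437225 = 0; γ2456: 1741824/437437225 - 1741824/437437225 = 0; γ3456: 3981312/437437225 - 3981312/437437225 = 0 — confirming B is simple. So B^2 = -9/25.
Answer: rotation, certificate B^2 = -9/25. Because -9/25 is invariant under every versor sandwich, the classification follows from its sign alone.


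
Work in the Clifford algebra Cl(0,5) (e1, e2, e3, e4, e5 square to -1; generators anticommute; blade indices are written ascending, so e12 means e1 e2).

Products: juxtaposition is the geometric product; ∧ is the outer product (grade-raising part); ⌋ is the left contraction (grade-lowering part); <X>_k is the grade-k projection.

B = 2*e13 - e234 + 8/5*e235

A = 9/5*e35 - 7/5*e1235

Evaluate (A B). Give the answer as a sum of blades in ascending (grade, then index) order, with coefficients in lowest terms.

step 1: -56/25*e1 - 72/25*e2 + 18/5*e15 - 14/5*e25 + 7/5*e145 + 9/5*e245
Answer: -56/25*e1 - 72/25*e2 + 18/5*e15 - 14/5*e25 + 7/5*e145 + 9/5*e245
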